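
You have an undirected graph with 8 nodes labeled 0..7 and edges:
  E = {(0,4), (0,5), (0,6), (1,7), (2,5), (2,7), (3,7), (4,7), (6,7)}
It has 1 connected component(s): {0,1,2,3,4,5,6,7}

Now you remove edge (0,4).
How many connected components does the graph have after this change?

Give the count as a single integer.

Initial component count: 1
Remove (0,4): not a bridge. Count unchanged: 1.
  After removal, components: {0,1,2,3,4,5,6,7}
New component count: 1

Answer: 1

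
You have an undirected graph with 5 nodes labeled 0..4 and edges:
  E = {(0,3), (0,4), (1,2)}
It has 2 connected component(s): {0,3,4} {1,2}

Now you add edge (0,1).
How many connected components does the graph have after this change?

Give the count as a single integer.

Initial component count: 2
Add (0,1): merges two components. Count decreases: 2 -> 1.
New component count: 1

Answer: 1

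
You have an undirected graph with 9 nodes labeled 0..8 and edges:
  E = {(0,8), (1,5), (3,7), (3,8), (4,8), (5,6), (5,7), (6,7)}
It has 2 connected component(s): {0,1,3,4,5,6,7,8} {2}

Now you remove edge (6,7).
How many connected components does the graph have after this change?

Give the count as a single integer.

Answer: 2

Derivation:
Initial component count: 2
Remove (6,7): not a bridge. Count unchanged: 2.
  After removal, components: {0,1,3,4,5,6,7,8} {2}
New component count: 2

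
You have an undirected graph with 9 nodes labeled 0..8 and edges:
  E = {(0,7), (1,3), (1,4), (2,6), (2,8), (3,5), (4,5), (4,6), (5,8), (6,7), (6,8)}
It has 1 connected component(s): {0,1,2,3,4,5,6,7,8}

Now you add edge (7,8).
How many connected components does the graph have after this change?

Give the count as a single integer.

Answer: 1

Derivation:
Initial component count: 1
Add (7,8): endpoints already in same component. Count unchanged: 1.
New component count: 1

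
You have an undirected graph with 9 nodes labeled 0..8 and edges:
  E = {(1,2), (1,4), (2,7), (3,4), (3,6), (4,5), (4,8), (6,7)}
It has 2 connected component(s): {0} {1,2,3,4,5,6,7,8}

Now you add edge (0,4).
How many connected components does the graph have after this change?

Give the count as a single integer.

Answer: 1

Derivation:
Initial component count: 2
Add (0,4): merges two components. Count decreases: 2 -> 1.
New component count: 1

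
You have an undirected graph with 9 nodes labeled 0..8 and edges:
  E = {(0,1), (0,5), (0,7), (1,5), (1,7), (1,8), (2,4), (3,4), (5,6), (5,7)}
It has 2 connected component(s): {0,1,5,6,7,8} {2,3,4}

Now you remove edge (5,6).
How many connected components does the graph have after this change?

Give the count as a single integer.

Answer: 3

Derivation:
Initial component count: 2
Remove (5,6): it was a bridge. Count increases: 2 -> 3.
  After removal, components: {0,1,5,7,8} {2,3,4} {6}
New component count: 3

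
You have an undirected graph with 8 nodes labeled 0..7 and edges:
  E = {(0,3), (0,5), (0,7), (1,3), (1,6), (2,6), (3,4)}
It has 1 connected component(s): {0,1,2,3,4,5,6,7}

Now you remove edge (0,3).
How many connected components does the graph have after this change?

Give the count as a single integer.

Answer: 2

Derivation:
Initial component count: 1
Remove (0,3): it was a bridge. Count increases: 1 -> 2.
  After removal, components: {0,5,7} {1,2,3,4,6}
New component count: 2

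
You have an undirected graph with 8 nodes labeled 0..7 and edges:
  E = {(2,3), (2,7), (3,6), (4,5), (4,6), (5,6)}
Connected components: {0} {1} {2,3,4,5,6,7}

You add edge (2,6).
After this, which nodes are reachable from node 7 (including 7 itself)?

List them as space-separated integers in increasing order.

Before: nodes reachable from 7: {2,3,4,5,6,7}
Adding (2,6): both endpoints already in same component. Reachability from 7 unchanged.
After: nodes reachable from 7: {2,3,4,5,6,7}

Answer: 2 3 4 5 6 7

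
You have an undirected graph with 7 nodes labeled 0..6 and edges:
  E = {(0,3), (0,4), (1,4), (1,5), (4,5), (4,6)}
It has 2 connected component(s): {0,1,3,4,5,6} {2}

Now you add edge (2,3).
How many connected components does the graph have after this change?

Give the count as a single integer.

Initial component count: 2
Add (2,3): merges two components. Count decreases: 2 -> 1.
New component count: 1

Answer: 1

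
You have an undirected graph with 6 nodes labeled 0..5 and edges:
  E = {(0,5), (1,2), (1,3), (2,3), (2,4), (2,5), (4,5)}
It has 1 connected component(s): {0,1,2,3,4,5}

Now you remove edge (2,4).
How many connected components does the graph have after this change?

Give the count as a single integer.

Answer: 1

Derivation:
Initial component count: 1
Remove (2,4): not a bridge. Count unchanged: 1.
  After removal, components: {0,1,2,3,4,5}
New component count: 1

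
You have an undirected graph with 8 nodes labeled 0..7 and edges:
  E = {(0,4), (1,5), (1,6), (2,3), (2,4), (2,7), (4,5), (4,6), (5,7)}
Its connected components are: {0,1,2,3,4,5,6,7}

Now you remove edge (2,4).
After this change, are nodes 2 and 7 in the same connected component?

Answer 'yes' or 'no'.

Answer: yes

Derivation:
Initial components: {0,1,2,3,4,5,6,7}
Removing edge (2,4): not a bridge — component count unchanged at 1.
New components: {0,1,2,3,4,5,6,7}
Are 2 and 7 in the same component? yes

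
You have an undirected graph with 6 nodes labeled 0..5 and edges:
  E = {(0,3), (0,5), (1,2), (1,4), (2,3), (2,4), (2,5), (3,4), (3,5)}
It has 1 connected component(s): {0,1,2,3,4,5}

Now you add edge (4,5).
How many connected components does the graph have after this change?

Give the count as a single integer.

Initial component count: 1
Add (4,5): endpoints already in same component. Count unchanged: 1.
New component count: 1

Answer: 1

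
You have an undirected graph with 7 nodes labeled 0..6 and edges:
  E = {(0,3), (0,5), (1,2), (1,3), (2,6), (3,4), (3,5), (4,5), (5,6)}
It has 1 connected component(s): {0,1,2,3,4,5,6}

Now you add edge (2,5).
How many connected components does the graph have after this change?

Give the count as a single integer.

Initial component count: 1
Add (2,5): endpoints already in same component. Count unchanged: 1.
New component count: 1

Answer: 1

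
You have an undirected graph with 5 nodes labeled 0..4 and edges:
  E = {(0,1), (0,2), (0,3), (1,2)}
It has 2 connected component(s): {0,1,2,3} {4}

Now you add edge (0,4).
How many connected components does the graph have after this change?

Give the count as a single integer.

Answer: 1

Derivation:
Initial component count: 2
Add (0,4): merges two components. Count decreases: 2 -> 1.
New component count: 1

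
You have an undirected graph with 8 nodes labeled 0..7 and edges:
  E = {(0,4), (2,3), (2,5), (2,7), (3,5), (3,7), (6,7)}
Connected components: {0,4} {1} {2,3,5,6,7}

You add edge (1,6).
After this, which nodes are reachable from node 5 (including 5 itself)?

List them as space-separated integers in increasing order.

Before: nodes reachable from 5: {2,3,5,6,7}
Adding (1,6): merges 5's component with another. Reachability grows.
After: nodes reachable from 5: {1,2,3,5,6,7}

Answer: 1 2 3 5 6 7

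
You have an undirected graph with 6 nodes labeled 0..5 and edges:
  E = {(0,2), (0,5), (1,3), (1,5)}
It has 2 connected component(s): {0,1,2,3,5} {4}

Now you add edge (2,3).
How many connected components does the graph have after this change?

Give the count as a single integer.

Answer: 2

Derivation:
Initial component count: 2
Add (2,3): endpoints already in same component. Count unchanged: 2.
New component count: 2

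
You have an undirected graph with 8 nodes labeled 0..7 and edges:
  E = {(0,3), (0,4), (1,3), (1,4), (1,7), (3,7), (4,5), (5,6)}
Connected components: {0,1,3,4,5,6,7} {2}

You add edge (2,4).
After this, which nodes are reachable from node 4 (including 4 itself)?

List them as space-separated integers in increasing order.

Before: nodes reachable from 4: {0,1,3,4,5,6,7}
Adding (2,4): merges 4's component with another. Reachability grows.
After: nodes reachable from 4: {0,1,2,3,4,5,6,7}

Answer: 0 1 2 3 4 5 6 7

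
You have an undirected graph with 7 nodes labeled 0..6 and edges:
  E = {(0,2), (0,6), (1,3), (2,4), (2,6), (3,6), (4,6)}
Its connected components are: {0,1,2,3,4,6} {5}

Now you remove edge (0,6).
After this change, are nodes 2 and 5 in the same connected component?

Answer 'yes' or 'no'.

Answer: no

Derivation:
Initial components: {0,1,2,3,4,6} {5}
Removing edge (0,6): not a bridge — component count unchanged at 2.
New components: {0,1,2,3,4,6} {5}
Are 2 and 5 in the same component? no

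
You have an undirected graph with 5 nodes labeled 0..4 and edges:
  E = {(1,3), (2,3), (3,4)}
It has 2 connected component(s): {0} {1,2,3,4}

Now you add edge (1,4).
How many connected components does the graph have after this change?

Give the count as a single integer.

Answer: 2

Derivation:
Initial component count: 2
Add (1,4): endpoints already in same component. Count unchanged: 2.
New component count: 2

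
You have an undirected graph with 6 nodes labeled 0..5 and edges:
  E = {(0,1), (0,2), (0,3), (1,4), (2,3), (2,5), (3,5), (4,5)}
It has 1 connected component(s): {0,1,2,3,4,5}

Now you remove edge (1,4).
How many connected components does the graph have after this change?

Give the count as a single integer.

Initial component count: 1
Remove (1,4): not a bridge. Count unchanged: 1.
  After removal, components: {0,1,2,3,4,5}
New component count: 1

Answer: 1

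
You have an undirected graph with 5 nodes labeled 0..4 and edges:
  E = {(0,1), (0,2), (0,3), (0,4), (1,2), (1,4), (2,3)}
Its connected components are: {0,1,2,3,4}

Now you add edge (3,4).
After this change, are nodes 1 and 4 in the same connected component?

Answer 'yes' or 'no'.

Answer: yes

Derivation:
Initial components: {0,1,2,3,4}
Adding edge (3,4): both already in same component {0,1,2,3,4}. No change.
New components: {0,1,2,3,4}
Are 1 and 4 in the same component? yes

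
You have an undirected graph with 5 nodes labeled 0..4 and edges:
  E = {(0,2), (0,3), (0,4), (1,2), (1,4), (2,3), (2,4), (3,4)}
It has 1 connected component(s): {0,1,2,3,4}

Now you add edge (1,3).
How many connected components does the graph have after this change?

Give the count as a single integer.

Answer: 1

Derivation:
Initial component count: 1
Add (1,3): endpoints already in same component. Count unchanged: 1.
New component count: 1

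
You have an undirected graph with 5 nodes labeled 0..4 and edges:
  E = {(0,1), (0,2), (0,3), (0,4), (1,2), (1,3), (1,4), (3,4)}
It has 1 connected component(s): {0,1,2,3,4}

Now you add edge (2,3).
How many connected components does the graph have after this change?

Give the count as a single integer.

Answer: 1

Derivation:
Initial component count: 1
Add (2,3): endpoints already in same component. Count unchanged: 1.
New component count: 1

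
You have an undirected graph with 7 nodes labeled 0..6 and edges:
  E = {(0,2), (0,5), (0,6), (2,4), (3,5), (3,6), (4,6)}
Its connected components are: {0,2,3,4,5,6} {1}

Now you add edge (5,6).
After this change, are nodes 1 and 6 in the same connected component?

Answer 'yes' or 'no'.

Answer: no

Derivation:
Initial components: {0,2,3,4,5,6} {1}
Adding edge (5,6): both already in same component {0,2,3,4,5,6}. No change.
New components: {0,2,3,4,5,6} {1}
Are 1 and 6 in the same component? no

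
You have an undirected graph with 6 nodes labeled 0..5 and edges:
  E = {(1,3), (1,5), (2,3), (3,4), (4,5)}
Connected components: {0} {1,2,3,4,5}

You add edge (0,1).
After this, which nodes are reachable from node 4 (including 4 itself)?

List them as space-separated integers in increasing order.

Answer: 0 1 2 3 4 5

Derivation:
Before: nodes reachable from 4: {1,2,3,4,5}
Adding (0,1): merges 4's component with another. Reachability grows.
After: nodes reachable from 4: {0,1,2,3,4,5}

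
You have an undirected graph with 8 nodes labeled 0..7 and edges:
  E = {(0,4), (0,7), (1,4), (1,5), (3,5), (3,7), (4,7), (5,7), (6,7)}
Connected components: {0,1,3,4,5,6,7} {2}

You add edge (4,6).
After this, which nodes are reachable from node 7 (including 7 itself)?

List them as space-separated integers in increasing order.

Before: nodes reachable from 7: {0,1,3,4,5,6,7}
Adding (4,6): both endpoints already in same component. Reachability from 7 unchanged.
After: nodes reachable from 7: {0,1,3,4,5,6,7}

Answer: 0 1 3 4 5 6 7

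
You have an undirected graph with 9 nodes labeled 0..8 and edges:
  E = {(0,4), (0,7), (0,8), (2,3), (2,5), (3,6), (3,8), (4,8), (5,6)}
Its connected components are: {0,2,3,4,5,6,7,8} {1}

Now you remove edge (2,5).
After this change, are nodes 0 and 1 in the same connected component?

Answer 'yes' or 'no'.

Answer: no

Derivation:
Initial components: {0,2,3,4,5,6,7,8} {1}
Removing edge (2,5): not a bridge — component count unchanged at 2.
New components: {0,2,3,4,5,6,7,8} {1}
Are 0 and 1 in the same component? no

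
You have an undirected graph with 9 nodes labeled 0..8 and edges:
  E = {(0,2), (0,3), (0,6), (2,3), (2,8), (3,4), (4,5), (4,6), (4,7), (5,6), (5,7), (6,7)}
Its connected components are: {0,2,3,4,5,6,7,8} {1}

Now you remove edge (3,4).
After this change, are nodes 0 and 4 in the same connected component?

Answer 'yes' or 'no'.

Answer: yes

Derivation:
Initial components: {0,2,3,4,5,6,7,8} {1}
Removing edge (3,4): not a bridge — component count unchanged at 2.
New components: {0,2,3,4,5,6,7,8} {1}
Are 0 and 4 in the same component? yes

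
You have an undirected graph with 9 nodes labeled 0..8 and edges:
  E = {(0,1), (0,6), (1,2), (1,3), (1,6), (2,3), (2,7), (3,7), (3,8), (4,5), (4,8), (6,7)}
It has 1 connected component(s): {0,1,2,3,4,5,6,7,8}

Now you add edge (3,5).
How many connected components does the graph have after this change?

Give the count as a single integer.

Initial component count: 1
Add (3,5): endpoints already in same component. Count unchanged: 1.
New component count: 1

Answer: 1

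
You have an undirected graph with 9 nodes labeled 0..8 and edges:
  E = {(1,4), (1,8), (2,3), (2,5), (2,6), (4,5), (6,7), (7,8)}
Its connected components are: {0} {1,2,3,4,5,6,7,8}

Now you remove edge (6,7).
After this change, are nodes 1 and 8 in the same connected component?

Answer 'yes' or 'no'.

Initial components: {0} {1,2,3,4,5,6,7,8}
Removing edge (6,7): not a bridge — component count unchanged at 2.
New components: {0} {1,2,3,4,5,6,7,8}
Are 1 and 8 in the same component? yes

Answer: yes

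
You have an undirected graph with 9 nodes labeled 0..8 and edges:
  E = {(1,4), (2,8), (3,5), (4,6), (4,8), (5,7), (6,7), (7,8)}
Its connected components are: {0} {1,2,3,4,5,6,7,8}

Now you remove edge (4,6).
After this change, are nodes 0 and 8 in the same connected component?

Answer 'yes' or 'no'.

Answer: no

Derivation:
Initial components: {0} {1,2,3,4,5,6,7,8}
Removing edge (4,6): not a bridge — component count unchanged at 2.
New components: {0} {1,2,3,4,5,6,7,8}
Are 0 and 8 in the same component? no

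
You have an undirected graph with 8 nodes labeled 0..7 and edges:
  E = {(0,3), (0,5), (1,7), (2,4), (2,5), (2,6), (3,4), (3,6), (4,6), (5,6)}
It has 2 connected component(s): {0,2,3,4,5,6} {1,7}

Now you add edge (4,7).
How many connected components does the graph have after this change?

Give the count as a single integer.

Initial component count: 2
Add (4,7): merges two components. Count decreases: 2 -> 1.
New component count: 1

Answer: 1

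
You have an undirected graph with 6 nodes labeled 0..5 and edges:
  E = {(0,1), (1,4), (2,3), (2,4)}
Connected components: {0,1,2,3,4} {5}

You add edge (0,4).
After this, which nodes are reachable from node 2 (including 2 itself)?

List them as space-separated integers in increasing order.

Before: nodes reachable from 2: {0,1,2,3,4}
Adding (0,4): both endpoints already in same component. Reachability from 2 unchanged.
After: nodes reachable from 2: {0,1,2,3,4}

Answer: 0 1 2 3 4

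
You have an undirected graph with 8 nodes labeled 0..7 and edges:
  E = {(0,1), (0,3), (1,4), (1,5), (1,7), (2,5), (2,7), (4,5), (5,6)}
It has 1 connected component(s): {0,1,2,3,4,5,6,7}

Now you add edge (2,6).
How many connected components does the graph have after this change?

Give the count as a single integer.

Initial component count: 1
Add (2,6): endpoints already in same component. Count unchanged: 1.
New component count: 1

Answer: 1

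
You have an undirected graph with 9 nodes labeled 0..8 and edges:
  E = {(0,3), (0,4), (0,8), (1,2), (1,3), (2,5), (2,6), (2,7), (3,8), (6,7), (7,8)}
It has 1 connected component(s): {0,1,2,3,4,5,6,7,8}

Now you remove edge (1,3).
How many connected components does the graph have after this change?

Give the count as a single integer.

Initial component count: 1
Remove (1,3): not a bridge. Count unchanged: 1.
  After removal, components: {0,1,2,3,4,5,6,7,8}
New component count: 1

Answer: 1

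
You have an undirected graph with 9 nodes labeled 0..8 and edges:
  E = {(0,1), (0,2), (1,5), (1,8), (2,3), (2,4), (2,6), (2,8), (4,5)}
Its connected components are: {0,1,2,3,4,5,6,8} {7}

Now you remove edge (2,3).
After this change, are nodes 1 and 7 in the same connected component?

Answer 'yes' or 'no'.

Answer: no

Derivation:
Initial components: {0,1,2,3,4,5,6,8} {7}
Removing edge (2,3): it was a bridge — component count 2 -> 3.
New components: {0,1,2,4,5,6,8} {3} {7}
Are 1 and 7 in the same component? no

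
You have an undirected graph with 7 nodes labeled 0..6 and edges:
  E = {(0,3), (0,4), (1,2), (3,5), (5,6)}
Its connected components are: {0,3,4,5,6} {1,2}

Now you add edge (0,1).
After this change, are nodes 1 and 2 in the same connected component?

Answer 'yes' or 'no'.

Initial components: {0,3,4,5,6} {1,2}
Adding edge (0,1): merges {0,3,4,5,6} and {1,2}.
New components: {0,1,2,3,4,5,6}
Are 1 and 2 in the same component? yes

Answer: yes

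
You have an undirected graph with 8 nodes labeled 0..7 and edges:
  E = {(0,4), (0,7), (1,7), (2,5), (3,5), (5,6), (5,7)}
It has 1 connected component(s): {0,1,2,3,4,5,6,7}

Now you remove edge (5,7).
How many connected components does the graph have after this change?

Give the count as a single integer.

Answer: 2

Derivation:
Initial component count: 1
Remove (5,7): it was a bridge. Count increases: 1 -> 2.
  After removal, components: {0,1,4,7} {2,3,5,6}
New component count: 2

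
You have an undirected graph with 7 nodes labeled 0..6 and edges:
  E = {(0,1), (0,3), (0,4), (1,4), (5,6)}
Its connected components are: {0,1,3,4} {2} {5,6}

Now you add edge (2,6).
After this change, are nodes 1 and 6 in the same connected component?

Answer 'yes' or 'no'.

Initial components: {0,1,3,4} {2} {5,6}
Adding edge (2,6): merges {2} and {5,6}.
New components: {0,1,3,4} {2,5,6}
Are 1 and 6 in the same component? no

Answer: no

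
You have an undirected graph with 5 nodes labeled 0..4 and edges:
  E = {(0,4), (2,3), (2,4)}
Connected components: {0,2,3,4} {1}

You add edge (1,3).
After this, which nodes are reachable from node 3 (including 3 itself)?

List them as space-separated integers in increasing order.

Answer: 0 1 2 3 4

Derivation:
Before: nodes reachable from 3: {0,2,3,4}
Adding (1,3): merges 3's component with another. Reachability grows.
After: nodes reachable from 3: {0,1,2,3,4}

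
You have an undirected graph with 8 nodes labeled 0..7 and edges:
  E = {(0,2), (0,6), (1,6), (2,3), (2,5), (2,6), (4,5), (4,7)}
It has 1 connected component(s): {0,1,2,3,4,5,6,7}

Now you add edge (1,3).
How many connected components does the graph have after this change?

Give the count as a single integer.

Answer: 1

Derivation:
Initial component count: 1
Add (1,3): endpoints already in same component. Count unchanged: 1.
New component count: 1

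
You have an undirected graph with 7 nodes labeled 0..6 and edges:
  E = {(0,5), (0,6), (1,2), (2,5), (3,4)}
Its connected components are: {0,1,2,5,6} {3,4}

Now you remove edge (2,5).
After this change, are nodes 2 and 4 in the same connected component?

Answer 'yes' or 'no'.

Answer: no

Derivation:
Initial components: {0,1,2,5,6} {3,4}
Removing edge (2,5): it was a bridge — component count 2 -> 3.
New components: {0,5,6} {1,2} {3,4}
Are 2 and 4 in the same component? no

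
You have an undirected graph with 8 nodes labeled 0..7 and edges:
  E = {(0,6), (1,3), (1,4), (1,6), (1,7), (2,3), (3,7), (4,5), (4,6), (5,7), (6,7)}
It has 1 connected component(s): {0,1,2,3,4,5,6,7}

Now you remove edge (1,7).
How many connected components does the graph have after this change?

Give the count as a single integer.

Answer: 1

Derivation:
Initial component count: 1
Remove (1,7): not a bridge. Count unchanged: 1.
  After removal, components: {0,1,2,3,4,5,6,7}
New component count: 1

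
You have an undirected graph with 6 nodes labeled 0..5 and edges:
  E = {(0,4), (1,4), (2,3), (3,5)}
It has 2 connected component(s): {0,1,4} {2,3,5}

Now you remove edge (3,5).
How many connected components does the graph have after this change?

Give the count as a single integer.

Initial component count: 2
Remove (3,5): it was a bridge. Count increases: 2 -> 3.
  After removal, components: {0,1,4} {2,3} {5}
New component count: 3

Answer: 3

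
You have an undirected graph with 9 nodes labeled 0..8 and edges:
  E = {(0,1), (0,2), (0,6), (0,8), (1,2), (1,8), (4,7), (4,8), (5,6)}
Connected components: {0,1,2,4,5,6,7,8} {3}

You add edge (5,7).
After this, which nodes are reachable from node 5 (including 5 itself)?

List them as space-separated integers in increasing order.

Answer: 0 1 2 4 5 6 7 8

Derivation:
Before: nodes reachable from 5: {0,1,2,4,5,6,7,8}
Adding (5,7): both endpoints already in same component. Reachability from 5 unchanged.
After: nodes reachable from 5: {0,1,2,4,5,6,7,8}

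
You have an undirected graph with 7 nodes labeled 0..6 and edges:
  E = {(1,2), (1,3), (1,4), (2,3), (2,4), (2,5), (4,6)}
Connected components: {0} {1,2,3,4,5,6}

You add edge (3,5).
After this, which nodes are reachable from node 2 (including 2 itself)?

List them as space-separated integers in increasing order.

Answer: 1 2 3 4 5 6

Derivation:
Before: nodes reachable from 2: {1,2,3,4,5,6}
Adding (3,5): both endpoints already in same component. Reachability from 2 unchanged.
After: nodes reachable from 2: {1,2,3,4,5,6}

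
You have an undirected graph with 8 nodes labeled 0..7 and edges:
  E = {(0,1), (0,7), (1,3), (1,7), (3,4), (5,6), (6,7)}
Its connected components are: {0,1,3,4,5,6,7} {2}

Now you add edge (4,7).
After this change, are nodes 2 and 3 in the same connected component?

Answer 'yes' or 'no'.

Initial components: {0,1,3,4,5,6,7} {2}
Adding edge (4,7): both already in same component {0,1,3,4,5,6,7}. No change.
New components: {0,1,3,4,5,6,7} {2}
Are 2 and 3 in the same component? no

Answer: no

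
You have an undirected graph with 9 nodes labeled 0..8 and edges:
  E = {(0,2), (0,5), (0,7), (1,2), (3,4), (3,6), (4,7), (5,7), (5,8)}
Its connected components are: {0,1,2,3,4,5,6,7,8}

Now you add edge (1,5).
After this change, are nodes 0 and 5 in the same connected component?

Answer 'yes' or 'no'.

Answer: yes

Derivation:
Initial components: {0,1,2,3,4,5,6,7,8}
Adding edge (1,5): both already in same component {0,1,2,3,4,5,6,7,8}. No change.
New components: {0,1,2,3,4,5,6,7,8}
Are 0 and 5 in the same component? yes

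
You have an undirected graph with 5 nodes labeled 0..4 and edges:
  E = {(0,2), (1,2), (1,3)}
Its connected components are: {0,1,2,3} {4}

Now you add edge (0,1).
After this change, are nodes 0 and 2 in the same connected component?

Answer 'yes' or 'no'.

Answer: yes

Derivation:
Initial components: {0,1,2,3} {4}
Adding edge (0,1): both already in same component {0,1,2,3}. No change.
New components: {0,1,2,3} {4}
Are 0 and 2 in the same component? yes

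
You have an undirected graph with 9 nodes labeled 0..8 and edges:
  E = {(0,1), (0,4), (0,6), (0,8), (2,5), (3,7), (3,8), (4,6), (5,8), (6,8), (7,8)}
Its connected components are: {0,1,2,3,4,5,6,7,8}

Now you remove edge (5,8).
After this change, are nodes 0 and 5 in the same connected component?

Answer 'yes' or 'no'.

Initial components: {0,1,2,3,4,5,6,7,8}
Removing edge (5,8): it was a bridge — component count 1 -> 2.
New components: {0,1,3,4,6,7,8} {2,5}
Are 0 and 5 in the same component? no

Answer: no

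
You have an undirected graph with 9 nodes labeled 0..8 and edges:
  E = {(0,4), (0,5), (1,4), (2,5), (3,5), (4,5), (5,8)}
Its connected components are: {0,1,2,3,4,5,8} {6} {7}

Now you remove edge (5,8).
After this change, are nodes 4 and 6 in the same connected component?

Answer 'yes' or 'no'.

Answer: no

Derivation:
Initial components: {0,1,2,3,4,5,8} {6} {7}
Removing edge (5,8): it was a bridge — component count 3 -> 4.
New components: {0,1,2,3,4,5} {6} {7} {8}
Are 4 and 6 in the same component? no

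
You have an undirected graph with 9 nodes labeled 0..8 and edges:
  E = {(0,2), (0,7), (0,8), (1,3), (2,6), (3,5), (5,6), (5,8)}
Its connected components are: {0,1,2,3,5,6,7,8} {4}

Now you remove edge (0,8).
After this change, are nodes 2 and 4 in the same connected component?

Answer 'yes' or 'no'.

Initial components: {0,1,2,3,5,6,7,8} {4}
Removing edge (0,8): not a bridge — component count unchanged at 2.
New components: {0,1,2,3,5,6,7,8} {4}
Are 2 and 4 in the same component? no

Answer: no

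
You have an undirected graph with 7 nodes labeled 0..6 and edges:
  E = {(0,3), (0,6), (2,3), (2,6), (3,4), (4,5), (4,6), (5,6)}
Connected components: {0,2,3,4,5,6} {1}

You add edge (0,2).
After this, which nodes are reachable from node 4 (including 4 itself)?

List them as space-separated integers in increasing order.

Before: nodes reachable from 4: {0,2,3,4,5,6}
Adding (0,2): both endpoints already in same component. Reachability from 4 unchanged.
After: nodes reachable from 4: {0,2,3,4,5,6}

Answer: 0 2 3 4 5 6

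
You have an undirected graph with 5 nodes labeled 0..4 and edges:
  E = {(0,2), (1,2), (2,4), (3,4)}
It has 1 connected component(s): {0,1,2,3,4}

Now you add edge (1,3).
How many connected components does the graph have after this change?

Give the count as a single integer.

Initial component count: 1
Add (1,3): endpoints already in same component. Count unchanged: 1.
New component count: 1

Answer: 1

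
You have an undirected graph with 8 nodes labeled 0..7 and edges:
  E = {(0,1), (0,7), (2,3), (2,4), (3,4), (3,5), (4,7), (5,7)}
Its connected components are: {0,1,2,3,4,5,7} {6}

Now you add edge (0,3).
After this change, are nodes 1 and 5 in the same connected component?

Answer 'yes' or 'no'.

Answer: yes

Derivation:
Initial components: {0,1,2,3,4,5,7} {6}
Adding edge (0,3): both already in same component {0,1,2,3,4,5,7}. No change.
New components: {0,1,2,3,4,5,7} {6}
Are 1 and 5 in the same component? yes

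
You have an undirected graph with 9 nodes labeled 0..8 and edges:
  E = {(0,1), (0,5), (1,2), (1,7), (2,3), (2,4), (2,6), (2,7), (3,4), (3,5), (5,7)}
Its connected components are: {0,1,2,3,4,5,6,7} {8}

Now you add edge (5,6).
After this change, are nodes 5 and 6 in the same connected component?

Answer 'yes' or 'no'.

Answer: yes

Derivation:
Initial components: {0,1,2,3,4,5,6,7} {8}
Adding edge (5,6): both already in same component {0,1,2,3,4,5,6,7}. No change.
New components: {0,1,2,3,4,5,6,7} {8}
Are 5 and 6 in the same component? yes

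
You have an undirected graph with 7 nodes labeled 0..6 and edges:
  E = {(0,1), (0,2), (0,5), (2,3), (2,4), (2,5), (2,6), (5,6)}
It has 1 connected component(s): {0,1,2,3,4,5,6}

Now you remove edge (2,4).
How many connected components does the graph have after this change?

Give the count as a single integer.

Answer: 2

Derivation:
Initial component count: 1
Remove (2,4): it was a bridge. Count increases: 1 -> 2.
  After removal, components: {0,1,2,3,5,6} {4}
New component count: 2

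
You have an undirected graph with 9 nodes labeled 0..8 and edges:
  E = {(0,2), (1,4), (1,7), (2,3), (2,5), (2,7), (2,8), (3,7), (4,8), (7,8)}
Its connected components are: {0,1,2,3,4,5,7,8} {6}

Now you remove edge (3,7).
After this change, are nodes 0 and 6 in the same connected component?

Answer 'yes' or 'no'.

Answer: no

Derivation:
Initial components: {0,1,2,3,4,5,7,8} {6}
Removing edge (3,7): not a bridge — component count unchanged at 2.
New components: {0,1,2,3,4,5,7,8} {6}
Are 0 and 6 in the same component? no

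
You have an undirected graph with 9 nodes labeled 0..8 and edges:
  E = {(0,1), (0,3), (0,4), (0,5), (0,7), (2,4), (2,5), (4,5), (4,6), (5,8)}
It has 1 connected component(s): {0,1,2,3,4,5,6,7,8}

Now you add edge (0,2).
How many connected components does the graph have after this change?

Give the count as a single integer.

Answer: 1

Derivation:
Initial component count: 1
Add (0,2): endpoints already in same component. Count unchanged: 1.
New component count: 1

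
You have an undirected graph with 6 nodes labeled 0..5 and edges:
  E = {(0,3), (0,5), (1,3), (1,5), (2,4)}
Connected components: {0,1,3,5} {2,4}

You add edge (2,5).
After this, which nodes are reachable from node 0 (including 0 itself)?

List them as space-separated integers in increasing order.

Before: nodes reachable from 0: {0,1,3,5}
Adding (2,5): merges 0's component with another. Reachability grows.
After: nodes reachable from 0: {0,1,2,3,4,5}

Answer: 0 1 2 3 4 5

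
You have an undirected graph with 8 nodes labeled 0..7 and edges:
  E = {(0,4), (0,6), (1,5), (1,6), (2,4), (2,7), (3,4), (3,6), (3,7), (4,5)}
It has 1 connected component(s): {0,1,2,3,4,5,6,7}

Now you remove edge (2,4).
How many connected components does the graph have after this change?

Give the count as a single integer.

Initial component count: 1
Remove (2,4): not a bridge. Count unchanged: 1.
  After removal, components: {0,1,2,3,4,5,6,7}
New component count: 1

Answer: 1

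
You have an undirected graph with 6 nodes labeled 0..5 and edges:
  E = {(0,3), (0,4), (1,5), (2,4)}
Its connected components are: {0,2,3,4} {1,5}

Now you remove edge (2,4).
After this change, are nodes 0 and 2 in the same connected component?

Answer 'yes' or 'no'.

Initial components: {0,2,3,4} {1,5}
Removing edge (2,4): it was a bridge — component count 2 -> 3.
New components: {0,3,4} {1,5} {2}
Are 0 and 2 in the same component? no

Answer: no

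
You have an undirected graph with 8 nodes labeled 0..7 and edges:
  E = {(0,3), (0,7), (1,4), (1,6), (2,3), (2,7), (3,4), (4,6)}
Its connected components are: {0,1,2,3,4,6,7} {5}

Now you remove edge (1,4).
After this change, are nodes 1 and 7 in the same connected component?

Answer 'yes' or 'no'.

Answer: yes

Derivation:
Initial components: {0,1,2,3,4,6,7} {5}
Removing edge (1,4): not a bridge — component count unchanged at 2.
New components: {0,1,2,3,4,6,7} {5}
Are 1 and 7 in the same component? yes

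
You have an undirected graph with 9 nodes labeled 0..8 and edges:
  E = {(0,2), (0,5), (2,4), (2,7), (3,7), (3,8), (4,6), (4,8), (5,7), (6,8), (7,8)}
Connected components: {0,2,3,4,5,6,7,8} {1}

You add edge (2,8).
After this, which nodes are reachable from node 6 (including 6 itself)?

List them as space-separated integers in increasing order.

Answer: 0 2 3 4 5 6 7 8

Derivation:
Before: nodes reachable from 6: {0,2,3,4,5,6,7,8}
Adding (2,8): both endpoints already in same component. Reachability from 6 unchanged.
After: nodes reachable from 6: {0,2,3,4,5,6,7,8}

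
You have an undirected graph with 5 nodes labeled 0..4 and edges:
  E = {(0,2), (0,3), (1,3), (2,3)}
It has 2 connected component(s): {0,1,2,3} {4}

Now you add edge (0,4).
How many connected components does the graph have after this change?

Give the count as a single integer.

Initial component count: 2
Add (0,4): merges two components. Count decreases: 2 -> 1.
New component count: 1

Answer: 1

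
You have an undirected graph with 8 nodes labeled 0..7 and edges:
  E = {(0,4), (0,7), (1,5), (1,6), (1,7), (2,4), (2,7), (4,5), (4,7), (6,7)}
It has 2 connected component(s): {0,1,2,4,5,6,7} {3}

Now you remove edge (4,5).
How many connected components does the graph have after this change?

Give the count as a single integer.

Initial component count: 2
Remove (4,5): not a bridge. Count unchanged: 2.
  After removal, components: {0,1,2,4,5,6,7} {3}
New component count: 2

Answer: 2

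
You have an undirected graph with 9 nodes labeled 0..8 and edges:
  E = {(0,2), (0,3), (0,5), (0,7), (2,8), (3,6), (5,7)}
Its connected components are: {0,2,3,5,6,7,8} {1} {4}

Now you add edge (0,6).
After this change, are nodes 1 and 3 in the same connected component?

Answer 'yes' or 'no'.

Initial components: {0,2,3,5,6,7,8} {1} {4}
Adding edge (0,6): both already in same component {0,2,3,5,6,7,8}. No change.
New components: {0,2,3,5,6,7,8} {1} {4}
Are 1 and 3 in the same component? no

Answer: no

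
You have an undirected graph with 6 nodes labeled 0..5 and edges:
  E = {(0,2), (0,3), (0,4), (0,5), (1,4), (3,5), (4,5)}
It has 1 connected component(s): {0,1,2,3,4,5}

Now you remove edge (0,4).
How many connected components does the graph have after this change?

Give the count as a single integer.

Answer: 1

Derivation:
Initial component count: 1
Remove (0,4): not a bridge. Count unchanged: 1.
  After removal, components: {0,1,2,3,4,5}
New component count: 1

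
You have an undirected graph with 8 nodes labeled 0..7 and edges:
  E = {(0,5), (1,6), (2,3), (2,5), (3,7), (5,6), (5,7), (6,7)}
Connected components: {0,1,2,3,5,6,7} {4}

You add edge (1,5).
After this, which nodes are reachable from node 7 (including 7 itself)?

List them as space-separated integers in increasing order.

Answer: 0 1 2 3 5 6 7

Derivation:
Before: nodes reachable from 7: {0,1,2,3,5,6,7}
Adding (1,5): both endpoints already in same component. Reachability from 7 unchanged.
After: nodes reachable from 7: {0,1,2,3,5,6,7}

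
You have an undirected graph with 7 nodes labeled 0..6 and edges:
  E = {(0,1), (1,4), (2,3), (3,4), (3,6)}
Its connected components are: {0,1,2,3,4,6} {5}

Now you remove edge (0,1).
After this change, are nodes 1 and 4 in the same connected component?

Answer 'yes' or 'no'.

Answer: yes

Derivation:
Initial components: {0,1,2,3,4,6} {5}
Removing edge (0,1): it was a bridge — component count 2 -> 3.
New components: {0} {1,2,3,4,6} {5}
Are 1 and 4 in the same component? yes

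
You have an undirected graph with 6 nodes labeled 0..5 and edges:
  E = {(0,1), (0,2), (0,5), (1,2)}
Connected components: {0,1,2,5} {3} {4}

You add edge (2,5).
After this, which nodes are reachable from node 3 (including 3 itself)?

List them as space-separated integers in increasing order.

Answer: 3

Derivation:
Before: nodes reachable from 3: {3}
Adding (2,5): both endpoints already in same component. Reachability from 3 unchanged.
After: nodes reachable from 3: {3}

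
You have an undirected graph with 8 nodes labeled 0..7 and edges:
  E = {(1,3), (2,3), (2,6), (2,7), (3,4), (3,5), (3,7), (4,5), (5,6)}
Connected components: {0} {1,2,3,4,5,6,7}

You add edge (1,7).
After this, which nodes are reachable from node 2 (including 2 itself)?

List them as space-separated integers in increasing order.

Answer: 1 2 3 4 5 6 7

Derivation:
Before: nodes reachable from 2: {1,2,3,4,5,6,7}
Adding (1,7): both endpoints already in same component. Reachability from 2 unchanged.
After: nodes reachable from 2: {1,2,3,4,5,6,7}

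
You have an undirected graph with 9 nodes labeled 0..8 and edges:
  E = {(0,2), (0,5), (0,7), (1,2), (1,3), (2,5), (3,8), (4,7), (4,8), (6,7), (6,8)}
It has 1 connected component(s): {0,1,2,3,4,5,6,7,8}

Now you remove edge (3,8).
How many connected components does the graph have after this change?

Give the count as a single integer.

Answer: 1

Derivation:
Initial component count: 1
Remove (3,8): not a bridge. Count unchanged: 1.
  After removal, components: {0,1,2,3,4,5,6,7,8}
New component count: 1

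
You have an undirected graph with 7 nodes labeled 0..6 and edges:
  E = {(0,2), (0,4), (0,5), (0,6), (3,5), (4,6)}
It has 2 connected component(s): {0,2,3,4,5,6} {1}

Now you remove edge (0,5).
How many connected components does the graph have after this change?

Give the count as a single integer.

Answer: 3

Derivation:
Initial component count: 2
Remove (0,5): it was a bridge. Count increases: 2 -> 3.
  After removal, components: {0,2,4,6} {1} {3,5}
New component count: 3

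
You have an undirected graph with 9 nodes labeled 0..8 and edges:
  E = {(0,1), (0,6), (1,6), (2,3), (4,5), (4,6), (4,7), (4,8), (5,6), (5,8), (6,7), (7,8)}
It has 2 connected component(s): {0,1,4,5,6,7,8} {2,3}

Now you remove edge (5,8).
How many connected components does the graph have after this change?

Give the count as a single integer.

Answer: 2

Derivation:
Initial component count: 2
Remove (5,8): not a bridge. Count unchanged: 2.
  After removal, components: {0,1,4,5,6,7,8} {2,3}
New component count: 2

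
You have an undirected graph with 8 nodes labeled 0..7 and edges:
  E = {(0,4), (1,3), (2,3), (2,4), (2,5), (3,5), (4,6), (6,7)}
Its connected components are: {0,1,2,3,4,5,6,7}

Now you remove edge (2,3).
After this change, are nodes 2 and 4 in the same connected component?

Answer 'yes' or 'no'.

Answer: yes

Derivation:
Initial components: {0,1,2,3,4,5,6,7}
Removing edge (2,3): not a bridge — component count unchanged at 1.
New components: {0,1,2,3,4,5,6,7}
Are 2 and 4 in the same component? yes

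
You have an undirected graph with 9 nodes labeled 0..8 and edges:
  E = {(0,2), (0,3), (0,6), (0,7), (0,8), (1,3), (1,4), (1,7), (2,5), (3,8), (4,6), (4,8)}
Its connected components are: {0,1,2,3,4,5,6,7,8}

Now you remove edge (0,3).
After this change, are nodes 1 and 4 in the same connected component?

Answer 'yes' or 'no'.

Answer: yes

Derivation:
Initial components: {0,1,2,3,4,5,6,7,8}
Removing edge (0,3): not a bridge — component count unchanged at 1.
New components: {0,1,2,3,4,5,6,7,8}
Are 1 and 4 in the same component? yes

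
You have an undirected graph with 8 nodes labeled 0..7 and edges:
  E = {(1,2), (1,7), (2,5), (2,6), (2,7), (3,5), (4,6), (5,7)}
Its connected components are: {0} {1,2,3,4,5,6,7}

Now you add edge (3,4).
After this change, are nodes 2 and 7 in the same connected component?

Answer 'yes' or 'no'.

Initial components: {0} {1,2,3,4,5,6,7}
Adding edge (3,4): both already in same component {1,2,3,4,5,6,7}. No change.
New components: {0} {1,2,3,4,5,6,7}
Are 2 and 7 in the same component? yes

Answer: yes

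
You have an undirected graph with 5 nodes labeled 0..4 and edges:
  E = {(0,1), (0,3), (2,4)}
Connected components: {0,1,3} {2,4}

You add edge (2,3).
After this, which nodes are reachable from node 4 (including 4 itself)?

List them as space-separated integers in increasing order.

Answer: 0 1 2 3 4

Derivation:
Before: nodes reachable from 4: {2,4}
Adding (2,3): merges 4's component with another. Reachability grows.
After: nodes reachable from 4: {0,1,2,3,4}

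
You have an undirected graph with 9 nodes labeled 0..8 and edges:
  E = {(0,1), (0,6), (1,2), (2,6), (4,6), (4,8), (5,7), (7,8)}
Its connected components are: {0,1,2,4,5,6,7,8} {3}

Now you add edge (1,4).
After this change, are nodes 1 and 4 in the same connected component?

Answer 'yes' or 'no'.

Answer: yes

Derivation:
Initial components: {0,1,2,4,5,6,7,8} {3}
Adding edge (1,4): both already in same component {0,1,2,4,5,6,7,8}. No change.
New components: {0,1,2,4,5,6,7,8} {3}
Are 1 and 4 in the same component? yes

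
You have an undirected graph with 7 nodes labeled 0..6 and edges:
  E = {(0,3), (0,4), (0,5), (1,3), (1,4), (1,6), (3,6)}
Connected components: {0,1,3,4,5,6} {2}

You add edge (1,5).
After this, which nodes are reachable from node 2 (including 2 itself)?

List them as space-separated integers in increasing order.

Answer: 2

Derivation:
Before: nodes reachable from 2: {2}
Adding (1,5): both endpoints already in same component. Reachability from 2 unchanged.
After: nodes reachable from 2: {2}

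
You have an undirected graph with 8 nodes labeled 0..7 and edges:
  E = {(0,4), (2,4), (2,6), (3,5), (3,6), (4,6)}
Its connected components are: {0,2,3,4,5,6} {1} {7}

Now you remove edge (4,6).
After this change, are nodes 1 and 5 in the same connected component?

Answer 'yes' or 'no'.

Initial components: {0,2,3,4,5,6} {1} {7}
Removing edge (4,6): not a bridge — component count unchanged at 3.
New components: {0,2,3,4,5,6} {1} {7}
Are 1 and 5 in the same component? no

Answer: no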